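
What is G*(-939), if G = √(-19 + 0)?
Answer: -939*I*√19 ≈ -4093.0*I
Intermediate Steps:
G = I*√19 (G = √(-19) = I*√19 ≈ 4.3589*I)
G*(-939) = (I*√19)*(-939) = -939*I*√19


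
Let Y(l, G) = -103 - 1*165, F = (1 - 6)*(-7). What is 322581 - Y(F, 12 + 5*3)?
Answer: 322849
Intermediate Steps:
F = 35 (F = -5*(-7) = 35)
Y(l, G) = -268 (Y(l, G) = -103 - 165 = -268)
322581 - Y(F, 12 + 5*3) = 322581 - 1*(-268) = 322581 + 268 = 322849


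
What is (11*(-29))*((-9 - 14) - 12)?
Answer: 11165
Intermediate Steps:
(11*(-29))*((-9 - 14) - 12) = -319*(-23 - 12) = -319*(-35) = 11165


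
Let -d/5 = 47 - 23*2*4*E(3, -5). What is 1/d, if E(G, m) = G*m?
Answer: -1/14035 ≈ -7.1250e-5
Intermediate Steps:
d = -14035 (d = -5*(47 - 23*2*4*3*(-5)) = -5*(47 - 184*(-15)) = -5*(47 - 23*(-120)) = -5*(47 + 2760) = -5*2807 = -14035)
1/d = 1/(-14035) = -1/14035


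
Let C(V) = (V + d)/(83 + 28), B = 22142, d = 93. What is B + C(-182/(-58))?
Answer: 71277886/3219 ≈ 22143.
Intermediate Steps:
C(V) = 31/37 + V/111 (C(V) = (V + 93)/(83 + 28) = (93 + V)/111 = (93 + V)*(1/111) = 31/37 + V/111)
B + C(-182/(-58)) = 22142 + (31/37 + (-182/(-58))/111) = 22142 + (31/37 + (-182*(-1/58))/111) = 22142 + (31/37 + (1/111)*(91/29)) = 22142 + (31/37 + 91/3219) = 22142 + 2788/3219 = 71277886/3219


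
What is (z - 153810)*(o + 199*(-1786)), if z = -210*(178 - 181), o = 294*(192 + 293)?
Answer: 32600380320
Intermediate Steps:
o = 142590 (o = 294*485 = 142590)
z = 630 (z = -210*(-3) = 630)
(z - 153810)*(o + 199*(-1786)) = (630 - 153810)*(142590 + 199*(-1786)) = -153180*(142590 - 355414) = -153180*(-212824) = 32600380320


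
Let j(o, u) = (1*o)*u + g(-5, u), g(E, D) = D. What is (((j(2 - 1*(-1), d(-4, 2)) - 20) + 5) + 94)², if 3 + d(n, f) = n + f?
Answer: 3481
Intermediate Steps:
d(n, f) = -3 + f + n (d(n, f) = -3 + (n + f) = -3 + (f + n) = -3 + f + n)
j(o, u) = u + o*u (j(o, u) = (1*o)*u + u = o*u + u = u + o*u)
(((j(2 - 1*(-1), d(-4, 2)) - 20) + 5) + 94)² = ((((-3 + 2 - 4)*(1 + (2 - 1*(-1))) - 20) + 5) + 94)² = (((-5*(1 + (2 + 1)) - 20) + 5) + 94)² = (((-5*(1 + 3) - 20) + 5) + 94)² = (((-5*4 - 20) + 5) + 94)² = (((-20 - 20) + 5) + 94)² = ((-40 + 5) + 94)² = (-35 + 94)² = 59² = 3481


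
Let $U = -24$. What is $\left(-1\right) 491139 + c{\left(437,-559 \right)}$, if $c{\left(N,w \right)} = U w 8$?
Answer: $-383811$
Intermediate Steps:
$c{\left(N,w \right)} = - 192 w$ ($c{\left(N,w \right)} = - 24 w 8 = - 192 w$)
$\left(-1\right) 491139 + c{\left(437,-559 \right)} = \left(-1\right) 491139 - -107328 = -491139 + 107328 = -383811$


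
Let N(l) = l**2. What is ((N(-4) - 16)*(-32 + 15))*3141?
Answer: 0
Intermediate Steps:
((N(-4) - 16)*(-32 + 15))*3141 = (((-4)**2 - 16)*(-32 + 15))*3141 = ((16 - 16)*(-17))*3141 = (0*(-17))*3141 = 0*3141 = 0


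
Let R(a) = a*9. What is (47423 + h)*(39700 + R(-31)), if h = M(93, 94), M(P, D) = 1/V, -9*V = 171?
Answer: 35519740156/19 ≈ 1.8695e+9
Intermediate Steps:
V = -19 (V = -⅑*171 = -19)
M(P, D) = -1/19 (M(P, D) = 1/(-19) = -1/19)
R(a) = 9*a
h = -1/19 ≈ -0.052632
(47423 + h)*(39700 + R(-31)) = (47423 - 1/19)*(39700 + 9*(-31)) = 901036*(39700 - 279)/19 = (901036/19)*39421 = 35519740156/19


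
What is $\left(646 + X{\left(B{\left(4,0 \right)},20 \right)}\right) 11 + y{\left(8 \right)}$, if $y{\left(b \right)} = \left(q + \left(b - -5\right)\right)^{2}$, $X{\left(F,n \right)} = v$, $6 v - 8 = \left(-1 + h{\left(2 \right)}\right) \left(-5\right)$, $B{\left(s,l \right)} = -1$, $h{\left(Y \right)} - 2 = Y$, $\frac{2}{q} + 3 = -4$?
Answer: $\frac{2132917}{294} \approx 7254.8$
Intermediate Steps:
$q = - \frac{2}{7}$ ($q = \frac{2}{-3 - 4} = \frac{2}{-7} = 2 \left(- \frac{1}{7}\right) = - \frac{2}{7} \approx -0.28571$)
$h{\left(Y \right)} = 2 + Y$
$v = - \frac{7}{6}$ ($v = \frac{4}{3} + \frac{\left(-1 + \left(2 + 2\right)\right) \left(-5\right)}{6} = \frac{4}{3} + \frac{\left(-1 + 4\right) \left(-5\right)}{6} = \frac{4}{3} + \frac{3 \left(-5\right)}{6} = \frac{4}{3} + \frac{1}{6} \left(-15\right) = \frac{4}{3} - \frac{5}{2} = - \frac{7}{6} \approx -1.1667$)
$X{\left(F,n \right)} = - \frac{7}{6}$
$y{\left(b \right)} = \left(\frac{33}{7} + b\right)^{2}$ ($y{\left(b \right)} = \left(- \frac{2}{7} + \left(b - -5\right)\right)^{2} = \left(- \frac{2}{7} + \left(b + 5\right)\right)^{2} = \left(- \frac{2}{7} + \left(5 + b\right)\right)^{2} = \left(\frac{33}{7} + b\right)^{2}$)
$\left(646 + X{\left(B{\left(4,0 \right)},20 \right)}\right) 11 + y{\left(8 \right)} = \left(646 - \frac{7}{6}\right) 11 + \frac{\left(33 + 7 \cdot 8\right)^{2}}{49} = \frac{3869}{6} \cdot 11 + \frac{\left(33 + 56\right)^{2}}{49} = \frac{42559}{6} + \frac{89^{2}}{49} = \frac{42559}{6} + \frac{1}{49} \cdot 7921 = \frac{42559}{6} + \frac{7921}{49} = \frac{2132917}{294}$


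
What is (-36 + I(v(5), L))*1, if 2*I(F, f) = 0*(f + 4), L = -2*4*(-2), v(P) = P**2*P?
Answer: -36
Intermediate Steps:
v(P) = P**3
L = 16 (L = -8*(-2) = 16)
I(F, f) = 0 (I(F, f) = (0*(f + 4))/2 = (0*(4 + f))/2 = (1/2)*0 = 0)
(-36 + I(v(5), L))*1 = (-36 + 0)*1 = -36*1 = -36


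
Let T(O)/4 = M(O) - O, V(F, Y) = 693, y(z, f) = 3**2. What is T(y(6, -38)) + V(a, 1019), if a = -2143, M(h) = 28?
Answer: 769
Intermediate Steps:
y(z, f) = 9
T(O) = 112 - 4*O (T(O) = 4*(28 - O) = 112 - 4*O)
T(y(6, -38)) + V(a, 1019) = (112 - 4*9) + 693 = (112 - 36) + 693 = 76 + 693 = 769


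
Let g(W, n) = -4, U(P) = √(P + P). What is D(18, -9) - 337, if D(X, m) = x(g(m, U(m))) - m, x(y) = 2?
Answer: -326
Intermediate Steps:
U(P) = √2*√P (U(P) = √(2*P) = √2*√P)
D(X, m) = 2 - m
D(18, -9) - 337 = (2 - 1*(-9)) - 337 = (2 + 9) - 337 = 11 - 337 = -326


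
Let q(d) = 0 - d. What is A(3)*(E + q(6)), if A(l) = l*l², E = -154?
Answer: -4320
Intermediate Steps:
q(d) = -d
A(l) = l³
A(3)*(E + q(6)) = 3³*(-154 - 1*6) = 27*(-154 - 6) = 27*(-160) = -4320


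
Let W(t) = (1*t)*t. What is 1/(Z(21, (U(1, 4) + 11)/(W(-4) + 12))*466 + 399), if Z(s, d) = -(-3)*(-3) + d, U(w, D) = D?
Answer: -14/49635 ≈ -0.00028206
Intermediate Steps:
W(t) = t**2 (W(t) = t*t = t**2)
Z(s, d) = -9 + d (Z(s, d) = -1*9 + d = -9 + d)
1/(Z(21, (U(1, 4) + 11)/(W(-4) + 12))*466 + 399) = 1/((-9 + (4 + 11)/((-4)**2 + 12))*466 + 399) = 1/((-9 + 15/(16 + 12))*466 + 399) = 1/((-9 + 15/28)*466 + 399) = 1/(-237/28*466 + 399) = 1/(-55221/14 + 399) = 1/(-49635/14) = -14/49635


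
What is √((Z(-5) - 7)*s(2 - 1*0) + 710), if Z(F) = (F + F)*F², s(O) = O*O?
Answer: I*√318 ≈ 17.833*I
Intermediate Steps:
s(O) = O²
Z(F) = 2*F³ (Z(F) = (2*F)*F² = 2*F³)
√((Z(-5) - 7)*s(2 - 1*0) + 710) = √((2*(-5)³ - 7)*(2 - 1*0)² + 710) = √((2*(-125) - 7)*(2 + 0)² + 710) = √((-250 - 7)*2² + 710) = √(-257*4 + 710) = √(-1028 + 710) = √(-318) = I*√318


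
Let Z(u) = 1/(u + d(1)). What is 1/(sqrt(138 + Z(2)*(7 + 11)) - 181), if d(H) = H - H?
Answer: -181/32614 - 7*sqrt(3)/32614 ≈ -0.0059215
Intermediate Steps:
d(H) = 0
Z(u) = 1/u (Z(u) = 1/(u + 0) = 1/u)
1/(sqrt(138 + Z(2)*(7 + 11)) - 181) = 1/(sqrt(138 + (7 + 11)/2) - 181) = 1/(sqrt(138 + (1/2)*18) - 181) = 1/(sqrt(138 + 9) - 181) = 1/(sqrt(147) - 181) = 1/(7*sqrt(3) - 181) = 1/(-181 + 7*sqrt(3))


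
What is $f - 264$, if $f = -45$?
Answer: $-309$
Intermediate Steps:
$f - 264 = -45 - 264 = -309$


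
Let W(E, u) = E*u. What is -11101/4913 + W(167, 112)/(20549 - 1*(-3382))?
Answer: -10221487/6916059 ≈ -1.4779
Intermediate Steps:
-11101/4913 + W(167, 112)/(20549 - 1*(-3382)) = -11101/4913 + (167*112)/(20549 - 1*(-3382)) = -11101*1/4913 + 18704/(20549 + 3382) = -653/289 + 18704/23931 = -10221487/6916059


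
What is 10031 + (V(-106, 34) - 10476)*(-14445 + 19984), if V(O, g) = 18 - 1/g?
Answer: -1969177793/34 ≈ -5.7917e+7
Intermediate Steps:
10031 + (V(-106, 34) - 10476)*(-14445 + 19984) = 10031 + ((18 - 1/34) - 10476)*(-14445 + 19984) = 10031 + ((18 - 1*1/34) - 10476)*5539 = 10031 + ((18 - 1/34) - 10476)*5539 = 10031 + (611/34 - 10476)*5539 = 10031 - 355573/34*5539 = 10031 - 1969518847/34 = -1969177793/34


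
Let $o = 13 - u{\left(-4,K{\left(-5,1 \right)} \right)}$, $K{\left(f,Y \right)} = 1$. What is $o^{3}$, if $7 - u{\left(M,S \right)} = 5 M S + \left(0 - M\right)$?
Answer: $-1000$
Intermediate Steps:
$u{\left(M,S \right)} = 7 + M - 5 M S$ ($u{\left(M,S \right)} = 7 - \left(5 M S + \left(0 - M\right)\right) = 7 - \left(5 M S - M\right) = 7 - \left(- M + 5 M S\right) = 7 + M - 5 M S$)
$o = -10$ ($o = 13 - \left(7 - 4 - \left(-20\right) 1\right) = 13 - \left(7 - 4 + 20\right) = 13 - 23 = -10$)
$o^{3} = \left(-10\right)^{3} = -1000$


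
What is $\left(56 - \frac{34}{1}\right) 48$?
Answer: $1056$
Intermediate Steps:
$\left(56 - \frac{34}{1}\right) 48 = \left(56 - 34\right) 48 = 22 \cdot 48 = 1056$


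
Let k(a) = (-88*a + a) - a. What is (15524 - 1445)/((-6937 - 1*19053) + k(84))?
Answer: -14079/33382 ≈ -0.42175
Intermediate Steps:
k(a) = -88*a (k(a) = -87*a - a = -88*a)
(15524 - 1445)/((-6937 - 1*19053) + k(84)) = (15524 - 1445)/((-6937 - 1*19053) - 88*84) = 14079/((-6937 - 19053) - 7392) = 14079/(-25990 - 7392) = 14079/(-33382) = 14079*(-1/33382) = -14079/33382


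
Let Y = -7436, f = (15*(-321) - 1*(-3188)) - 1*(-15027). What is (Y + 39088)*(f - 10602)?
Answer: 88562296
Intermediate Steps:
f = 13400 (f = (-4815 + 3188) + 15027 = -1627 + 15027 = 13400)
(Y + 39088)*(f - 10602) = (-7436 + 39088)*(13400 - 10602) = 31652*2798 = 88562296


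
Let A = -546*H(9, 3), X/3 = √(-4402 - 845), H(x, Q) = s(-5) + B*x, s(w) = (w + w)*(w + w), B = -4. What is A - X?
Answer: -34944 - 9*I*√583 ≈ -34944.0 - 217.31*I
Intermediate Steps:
s(w) = 4*w² (s(w) = (2*w)*(2*w) = 4*w²)
H(x, Q) = 100 - 4*x (H(x, Q) = 4*(-5)² - 4*x = 4*25 - 4*x = 100 - 4*x)
X = 9*I*√583 (X = 3*√(-4402 - 845) = 3*√(-5247) = 3*(3*I*√583) = 9*I*√583 ≈ 217.31*I)
A = -34944 (A = -546*(100 - 4*9) = -546*(100 - 36) = -546*64 = -34944)
A - X = -34944 - 9*I*√583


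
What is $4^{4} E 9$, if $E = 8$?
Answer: $18432$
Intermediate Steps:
$4^{4} E 9 = 4^{4} \cdot 8 \cdot 9 = 256 \cdot 8 \cdot 9 = 2048 \cdot 9 = 18432$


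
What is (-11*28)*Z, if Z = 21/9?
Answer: -2156/3 ≈ -718.67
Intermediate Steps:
Z = 7/3 (Z = 21*(1/9) = 7/3 ≈ 2.3333)
(-11*28)*Z = -11*28*(7/3) = -308*7/3 = -2156/3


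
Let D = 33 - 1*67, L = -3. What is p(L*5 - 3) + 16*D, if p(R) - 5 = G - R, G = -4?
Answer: -525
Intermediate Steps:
p(R) = 1 - R (p(R) = 5 + (-4 - R) = 1 - R)
D = -34 (D = 33 - 67 = -34)
p(L*5 - 3) + 16*D = (1 - (-3*5 - 3)) + 16*(-34) = (1 - (-15 - 3)) - 544 = (1 - 1*(-18)) - 544 = (1 + 18) - 544 = 19 - 544 = -525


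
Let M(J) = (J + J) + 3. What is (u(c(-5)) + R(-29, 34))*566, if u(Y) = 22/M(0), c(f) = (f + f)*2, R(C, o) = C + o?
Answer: 20942/3 ≈ 6980.7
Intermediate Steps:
c(f) = 4*f (c(f) = (2*f)*2 = 4*f)
M(J) = 3 + 2*J (M(J) = 2*J + 3 = 3 + 2*J)
u(Y) = 22/3 (u(Y) = 22/(3 + 2*0) = 22/(3 + 0) = 22/3)
(u(c(-5)) + R(-29, 34))*566 = (22/3 + (-29 + 34))*566 = (22/3 + 5)*566 = (37/3)*566 = 20942/3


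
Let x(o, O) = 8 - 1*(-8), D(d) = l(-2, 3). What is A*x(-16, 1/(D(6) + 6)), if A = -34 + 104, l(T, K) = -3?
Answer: 1120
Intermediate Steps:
D(d) = -3
A = 70
x(o, O) = 16 (x(o, O) = 8 + 8 = 16)
A*x(-16, 1/(D(6) + 6)) = 70*16 = 1120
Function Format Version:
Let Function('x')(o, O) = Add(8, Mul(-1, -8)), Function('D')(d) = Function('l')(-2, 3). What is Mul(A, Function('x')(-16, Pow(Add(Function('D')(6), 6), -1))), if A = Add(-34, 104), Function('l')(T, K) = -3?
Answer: 1120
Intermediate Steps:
Function('D')(d) = -3
A = 70
Function('x')(o, O) = 16 (Function('x')(o, O) = Add(8, 8) = 16)
Mul(A, Function('x')(-16, Pow(Add(Function('D')(6), 6), -1))) = Mul(70, 16) = 1120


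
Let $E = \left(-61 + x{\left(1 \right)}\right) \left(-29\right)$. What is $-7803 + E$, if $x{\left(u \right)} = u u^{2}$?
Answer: $-6063$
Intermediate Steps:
$x{\left(u \right)} = u^{3}$
$E = 1740$ ($E = \left(-61 + 1^{3}\right) \left(-29\right) = \left(-61 + 1\right) \left(-29\right) = \left(-60\right) \left(-29\right) = 1740$)
$-7803 + E = -7803 + 1740 = -6063$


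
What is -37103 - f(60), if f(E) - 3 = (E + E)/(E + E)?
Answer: -37107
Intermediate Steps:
f(E) = 4 (f(E) = 3 + (E + E)/(E + E) = 3 + (2*E)/((2*E)) = 3 + (2*E)*(1/(2*E)) = 3 + 1 = 4)
-37103 - f(60) = -37103 - 1*4 = -37103 - 4 = -37107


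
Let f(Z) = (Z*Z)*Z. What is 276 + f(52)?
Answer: 140884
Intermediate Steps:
f(Z) = Z³ (f(Z) = Z²*Z = Z³)
276 + f(52) = 276 + 52³ = 276 + 140608 = 140884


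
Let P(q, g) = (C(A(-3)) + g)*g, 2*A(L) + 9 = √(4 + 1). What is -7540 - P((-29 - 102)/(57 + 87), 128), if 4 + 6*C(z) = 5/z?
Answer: -1357364/57 + 160*√5/57 ≈ -23807.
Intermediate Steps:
A(L) = -9/2 + √5/2 (A(L) = -9/2 + √(4 + 1)/2 = -9/2 + √5/2)
C(z) = -⅔ + 5/(6*z) (C(z) = -⅔ + (5/z)/6 = -⅔ + 5/(6*z))
P(q, g) = g*(g + (23 - 2*√5)/(6*(-9/2 + √5/2))) (P(q, g) = ((5 - 4*(-9/2 + √5/2))/(6*(-9/2 + √5/2)) + g)*g = ((5 + (18 - 2*√5))/(6*(-9/2 + √5/2)) + g)*g = ((23 - 2*√5)/(6*(-9/2 + √5/2)) + g)*g = (g + (23 - 2*√5)/(6*(-9/2 + √5/2)))*g = g*(g + (23 - 2*√5)/(6*(-9/2 + √5/2))))
-7540 - P((-29 - 102)/(57 + 87), 128) = -7540 - (128² - 197/228*128 - 5/228*128*√5) = -7540 - (16384 - 6304/57 - 160*√5/57) = -7540 - (927584/57 - 160*√5/57) = -7540 + (-927584/57 + 160*√5/57) = -1357364/57 + 160*√5/57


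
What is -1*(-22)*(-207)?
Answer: -4554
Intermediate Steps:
-1*(-22)*(-207) = 22*(-207) = -4554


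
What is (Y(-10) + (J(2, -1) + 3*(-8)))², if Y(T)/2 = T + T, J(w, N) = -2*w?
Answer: 4624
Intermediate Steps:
Y(T) = 4*T (Y(T) = 2*(T + T) = 2*(2*T) = 4*T)
(Y(-10) + (J(2, -1) + 3*(-8)))² = (4*(-10) + (-2*2 + 3*(-8)))² = (-40 + (-4 - 24))² = (-40 - 28)² = (-68)² = 4624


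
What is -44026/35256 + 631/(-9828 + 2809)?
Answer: -165632515/123730932 ≈ -1.3387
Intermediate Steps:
-44026/35256 + 631/(-9828 + 2809) = -44026*1/35256 + 631/(-7019) = -22013/17628 + 631*(-1/7019) = -22013/17628 - 631/7019 = -165632515/123730932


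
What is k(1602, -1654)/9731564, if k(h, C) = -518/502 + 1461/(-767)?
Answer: -141341/468372876647 ≈ -3.0177e-7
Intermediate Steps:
k(h, C) = -565364/192517 (k(h, C) = -518*1/502 + 1461*(-1/767) = -259/251 - 1461/767 = -565364/192517)
k(1602, -1654)/9731564 = -565364/192517/9731564 = -565364/192517*1/9731564 = -141341/468372876647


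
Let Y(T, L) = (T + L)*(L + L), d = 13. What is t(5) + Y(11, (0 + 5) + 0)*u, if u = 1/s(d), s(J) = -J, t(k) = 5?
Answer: -95/13 ≈ -7.3077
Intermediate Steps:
Y(T, L) = 2*L*(L + T) (Y(T, L) = (L + T)*(2*L) = 2*L*(L + T))
u = -1/13 (u = 1/(-1*13) = 1/(-13) = -1/13 ≈ -0.076923)
t(5) + Y(11, (0 + 5) + 0)*u = 5 + (2*((0 + 5) + 0)*(((0 + 5) + 0) + 11))*(-1/13) = 5 + (2*(5 + 0)*((5 + 0) + 11))*(-1/13) = 5 + (2*5*(5 + 11))*(-1/13) = 5 + (2*5*16)*(-1/13) = 5 + 160*(-1/13) = 5 - 160/13 = -95/13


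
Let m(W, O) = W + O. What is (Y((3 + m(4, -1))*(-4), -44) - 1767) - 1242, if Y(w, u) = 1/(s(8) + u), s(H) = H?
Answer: -108325/36 ≈ -3009.0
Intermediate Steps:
m(W, O) = O + W
Y(w, u) = 1/(8 + u)
(Y((3 + m(4, -1))*(-4), -44) - 1767) - 1242 = (1/(8 - 44) - 1767) - 1242 = (1/(-36) - 1767) - 1242 = (-1/36 - 1767) - 1242 = -63613/36 - 1242 = -108325/36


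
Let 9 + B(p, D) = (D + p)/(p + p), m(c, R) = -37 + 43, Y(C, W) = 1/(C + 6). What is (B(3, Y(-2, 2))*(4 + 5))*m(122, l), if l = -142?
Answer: -1827/4 ≈ -456.75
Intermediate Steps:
Y(C, W) = 1/(6 + C)
m(c, R) = 6
B(p, D) = -9 + (D + p)/(2*p) (B(p, D) = -9 + (D + p)/(p + p) = -9 + (D + p)/((2*p)) = -9 + (D + p)*(1/(2*p)) = -9 + (D + p)/(2*p))
(B(3, Y(-2, 2))*(4 + 5))*m(122, l) = (((1/2)*(1/(6 - 2) - 17*3)/3)*(4 + 5))*6 = (((1/2)*(1/3)*(1/4 - 51))*9)*6 = (((1/2)*(1/3)*(-203/4))*9)*6 = -203/24*9*6 = -609/8*6 = -1827/4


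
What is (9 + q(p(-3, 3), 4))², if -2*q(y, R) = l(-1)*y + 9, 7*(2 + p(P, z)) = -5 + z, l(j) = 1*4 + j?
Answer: 12321/196 ≈ 62.862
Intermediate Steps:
l(j) = 4 + j
p(P, z) = -19/7 + z/7 (p(P, z) = -2 + (-5 + z)/7 = -2 + (-5/7 + z/7) = -19/7 + z/7)
q(y, R) = -9/2 - 3*y/2 (q(y, R) = -((4 - 1)*y + 9)/2 = -(3*y + 9)/2 = -(9 + 3*y)/2 = -9/2 - 3*y/2)
(9 + q(p(-3, 3), 4))² = (9 + (-9/2 - 3*(-19/7 + (⅐)*3)/2))² = (9 + (-9/2 - 3*(-19/7 + 3/7)/2))² = (9 + (-9/2 - 3/2*(-16/7)))² = (9 + (-9/2 + 24/7))² = (9 - 15/14)² = (111/14)² = 12321/196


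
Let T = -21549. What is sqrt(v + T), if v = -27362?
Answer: I*sqrt(48911) ≈ 221.16*I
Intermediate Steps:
sqrt(v + T) = sqrt(-27362 - 21549) = sqrt(-48911) = I*sqrt(48911)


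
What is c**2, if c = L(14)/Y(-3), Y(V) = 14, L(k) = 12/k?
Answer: 9/2401 ≈ 0.0037484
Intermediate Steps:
c = 3/49 (c = (12/14)/14 = (12*(1/14))*(1/14) = (6/7)*(1/14) = 3/49 ≈ 0.061224)
c**2 = (3/49)**2 = 9/2401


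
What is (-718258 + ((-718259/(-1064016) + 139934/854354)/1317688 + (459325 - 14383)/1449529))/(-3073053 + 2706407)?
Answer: 32818762784199990638730102895/16752856553189298964743826176 ≈ 1.9590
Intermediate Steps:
(-718258 + ((-718259/(-1064016) + 139934/854354)/1317688 + (459325 - 14383)/1449529))/(-3073053 + 2706407) = (-718258 + ((-718259*(-1/1064016) + 139934*(1/854354))*(1/1317688) + 444942*(1/1449529)))/(-366646) = (-718258 + ((718259/1064016 + 69967/427177)*(1/1317688) + 23418/76291))*(-1/366646) = (-718258 + ((381269732315/454523162832)*(1/1317688) + 23418/76291))*(-1/366646) = (-718258 + (381269732315/598919717385772416 + 23418/76291))*(-1/366646) = (-718258 + 14025531029189166481553/45692184159077963389056)*(-1/366646) = -32818762784199990638730102895/45692184159077963389056*(-1/366646) = 32818762784199990638730102895/16752856553189298964743826176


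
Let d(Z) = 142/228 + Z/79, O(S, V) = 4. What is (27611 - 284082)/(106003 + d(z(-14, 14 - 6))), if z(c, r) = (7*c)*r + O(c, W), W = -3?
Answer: -2309777826/954579707 ≈ -2.4197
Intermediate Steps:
z(c, r) = 4 + 7*c*r (z(c, r) = (7*c)*r + 4 = 7*c*r + 4 = 4 + 7*c*r)
d(Z) = 71/114 + Z/79 (d(Z) = 142*(1/228) + Z*(1/79) = 71/114 + Z/79)
(27611 - 284082)/(106003 + d(z(-14, 14 - 6))) = (27611 - 284082)/(106003 + (71/114 + (4 + 7*(-14)*(14 - 6))/79)) = -256471/(106003 + (71/114 + (4 + 7*(-14)*8)/79)) = -256471/(106003 + (71/114 + (4 - 784)/79)) = -256471/(106003 + (71/114 + (1/79)*(-780))) = -256471/(106003 + (71/114 - 780/79)) = -256471/(106003 - 83311/9006) = -256471/954579707/9006 = -256471*9006/954579707 = -2309777826/954579707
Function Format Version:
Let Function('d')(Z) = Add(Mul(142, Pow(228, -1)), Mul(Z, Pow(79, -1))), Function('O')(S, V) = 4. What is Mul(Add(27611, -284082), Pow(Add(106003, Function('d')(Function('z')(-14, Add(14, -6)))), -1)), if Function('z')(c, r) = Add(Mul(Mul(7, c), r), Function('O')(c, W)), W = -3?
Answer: Rational(-2309777826, 954579707) ≈ -2.4197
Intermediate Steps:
Function('z')(c, r) = Add(4, Mul(7, c, r)) (Function('z')(c, r) = Add(Mul(Mul(7, c), r), 4) = Add(Mul(7, c, r), 4) = Add(4, Mul(7, c, r)))
Function('d')(Z) = Add(Rational(71, 114), Mul(Rational(1, 79), Z)) (Function('d')(Z) = Add(Mul(142, Rational(1, 228)), Mul(Z, Rational(1, 79))) = Add(Rational(71, 114), Mul(Rational(1, 79), Z)))
Mul(Add(27611, -284082), Pow(Add(106003, Function('d')(Function('z')(-14, Add(14, -6)))), -1)) = Mul(Add(27611, -284082), Pow(Add(106003, Add(Rational(71, 114), Mul(Rational(1, 79), Add(4, Mul(7, -14, Add(14, -6)))))), -1)) = Mul(-256471, Pow(Add(106003, Add(Rational(71, 114), Mul(Rational(1, 79), Add(4, Mul(7, -14, 8))))), -1)) = Mul(-256471, Pow(Add(106003, Add(Rational(71, 114), Mul(Rational(1, 79), Add(4, -784)))), -1)) = Mul(-256471, Pow(Add(106003, Add(Rational(71, 114), Mul(Rational(1, 79), -780))), -1)) = Mul(-256471, Pow(Add(106003, Add(Rational(71, 114), Rational(-780, 79))), -1)) = Mul(-256471, Pow(Add(106003, Rational(-83311, 9006)), -1)) = Mul(-256471, Pow(Rational(954579707, 9006), -1)) = Mul(-256471, Rational(9006, 954579707)) = Rational(-2309777826, 954579707)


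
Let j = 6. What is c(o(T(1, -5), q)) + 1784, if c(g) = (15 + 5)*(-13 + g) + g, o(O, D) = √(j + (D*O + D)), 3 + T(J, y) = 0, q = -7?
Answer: 1524 + 42*√5 ≈ 1617.9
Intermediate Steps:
T(J, y) = -3 (T(J, y) = -3 + 0 = -3)
o(O, D) = √(6 + D + D*O) (o(O, D) = √(6 + (D*O + D)) = √(6 + (D + D*O)) = √(6 + D + D*O))
c(g) = -260 + 21*g (c(g) = 20*(-13 + g) + g = (-260 + 20*g) + g = -260 + 21*g)
c(o(T(1, -5), q)) + 1784 = (-260 + 21*√(6 - 7 - 7*(-3))) + 1784 = (-260 + 21*√(6 - 7 + 21)) + 1784 = (-260 + 21*√20) + 1784 = (-260 + 21*(2*√5)) + 1784 = (-260 + 42*√5) + 1784 = 1524 + 42*√5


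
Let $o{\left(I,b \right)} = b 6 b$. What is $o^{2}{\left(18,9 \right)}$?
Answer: $236196$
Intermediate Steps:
$o{\left(I,b \right)} = 6 b^{2}$ ($o{\left(I,b \right)} = 6 b b = 6 b^{2}$)
$o^{2}{\left(18,9 \right)} = \left(6 \cdot 9^{2}\right)^{2} = \left(6 \cdot 81\right)^{2} = 486^{2} = 236196$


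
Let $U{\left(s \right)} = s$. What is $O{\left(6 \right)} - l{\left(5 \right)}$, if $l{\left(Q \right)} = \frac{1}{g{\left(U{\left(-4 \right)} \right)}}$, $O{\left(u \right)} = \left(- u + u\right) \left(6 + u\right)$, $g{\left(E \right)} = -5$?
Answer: $\frac{1}{5} \approx 0.2$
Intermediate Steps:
$O{\left(u \right)} = 0$ ($O{\left(u \right)} = 0 \left(6 + u\right) = 0$)
$l{\left(Q \right)} = - \frac{1}{5}$ ($l{\left(Q \right)} = \frac{1}{-5} = - \frac{1}{5}$)
$O{\left(6 \right)} - l{\left(5 \right)} = 0 - - \frac{1}{5} = 0 + \frac{1}{5} = \frac{1}{5}$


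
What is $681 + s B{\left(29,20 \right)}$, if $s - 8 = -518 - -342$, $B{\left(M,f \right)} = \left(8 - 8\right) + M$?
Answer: $-4191$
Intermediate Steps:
$B{\left(M,f \right)} = M$ ($B{\left(M,f \right)} = 0 + M = M$)
$s = -168$ ($s = 8 - 176 = -168$)
$681 + s B{\left(29,20 \right)} = 681 - 4872 = -4191$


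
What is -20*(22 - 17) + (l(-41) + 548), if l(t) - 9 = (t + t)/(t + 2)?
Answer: 17905/39 ≈ 459.10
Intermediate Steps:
l(t) = 9 + 2*t/(2 + t) (l(t) = 9 + (t + t)/(t + 2) = 9 + (2*t)/(2 + t) = 9 + 2*t/(2 + t))
-20*(22 - 17) + (l(-41) + 548) = -20*(22 - 17) + ((18 + 11*(-41))/(2 - 41) + 548) = -20*5 + ((18 - 451)/(-39) + 548) = -1*100 + (-1/39*(-433) + 548) = -100 + (433/39 + 548) = -100 + 21805/39 = 17905/39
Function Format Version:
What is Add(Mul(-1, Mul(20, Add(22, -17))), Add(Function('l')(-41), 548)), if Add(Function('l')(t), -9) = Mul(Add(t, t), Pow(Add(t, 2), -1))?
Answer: Rational(17905, 39) ≈ 459.10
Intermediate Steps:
Function('l')(t) = Add(9, Mul(2, t, Pow(Add(2, t), -1))) (Function('l')(t) = Add(9, Mul(Add(t, t), Pow(Add(t, 2), -1))) = Add(9, Mul(Mul(2, t), Pow(Add(2, t), -1))) = Add(9, Mul(2, t, Pow(Add(2, t), -1))))
Add(Mul(-1, Mul(20, Add(22, -17))), Add(Function('l')(-41), 548)) = Add(Mul(-1, Mul(20, Add(22, -17))), Add(Mul(Pow(Add(2, -41), -1), Add(18, Mul(11, -41))), 548)) = Add(Mul(-1, Mul(20, 5)), Add(Mul(Pow(-39, -1), Add(18, -451)), 548)) = Add(Mul(-1, 100), Add(Mul(Rational(-1, 39), -433), 548)) = Add(-100, Add(Rational(433, 39), 548)) = Add(-100, Rational(21805, 39)) = Rational(17905, 39)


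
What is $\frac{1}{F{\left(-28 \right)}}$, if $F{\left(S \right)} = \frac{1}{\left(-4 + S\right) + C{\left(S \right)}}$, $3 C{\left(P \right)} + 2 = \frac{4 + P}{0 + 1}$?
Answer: $- \frac{122}{3} \approx -40.667$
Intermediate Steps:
$C{\left(P \right)} = \frac{2}{3} + \frac{P}{3}$ ($C{\left(P \right)} = - \frac{2}{3} + \frac{\left(4 + P\right) \frac{1}{0 + 1}}{3} = - \frac{2}{3} + \frac{\left(4 + P\right) 1^{-1}}{3} = - \frac{2}{3} + \frac{\left(4 + P\right) 1}{3} = - \frac{2}{3} + \frac{4 + P}{3} = - \frac{2}{3} + \left(\frac{4}{3} + \frac{P}{3}\right) = \frac{2}{3} + \frac{P}{3}$)
$F{\left(S \right)} = \frac{1}{- \frac{10}{3} + \frac{4 S}{3}}$ ($F{\left(S \right)} = \frac{1}{\left(-4 + S\right) + \left(\frac{2}{3} + \frac{S}{3}\right)} = \frac{1}{- \frac{10}{3} + \frac{4 S}{3}}$)
$\frac{1}{F{\left(-28 \right)}} = \frac{1}{\frac{3}{2} \frac{1}{-5 + 2 \left(-28\right)}} = \frac{1}{\frac{3}{2} \frac{1}{-5 - 56}} = \frac{1}{\frac{3}{2} \frac{1}{-61}} = \frac{1}{\frac{3}{2} \left(- \frac{1}{61}\right)} = \frac{1}{- \frac{3}{122}} = - \frac{122}{3}$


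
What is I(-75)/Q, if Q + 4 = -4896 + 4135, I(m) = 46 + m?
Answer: 29/765 ≈ 0.037908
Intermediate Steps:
Q = -765 (Q = -4 + (-4896 + 4135) = -4 - 761 = -765)
I(-75)/Q = (46 - 75)/(-765) = -29*(-1/765) = 29/765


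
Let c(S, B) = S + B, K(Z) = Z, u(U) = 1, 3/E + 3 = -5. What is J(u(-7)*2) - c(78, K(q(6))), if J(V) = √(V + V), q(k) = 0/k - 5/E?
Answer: -268/3 ≈ -89.333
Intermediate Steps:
E = -3/8 (E = 3/(-3 - 5) = 3/(-8) = 3*(-⅛) = -3/8 ≈ -0.37500)
q(k) = 40/3 (q(k) = 0/k - 5/(-3/8) = 0 - 5*(-8/3) = 0 + 40/3 = 40/3)
c(S, B) = B + S
J(V) = √2*√V (J(V) = √(2*V) = √2*√V)
J(u(-7)*2) - c(78, K(q(6))) = √2*√(1*2) - (40/3 + 78) = √2*√2 - 1*274/3 = 2 - 274/3 = -268/3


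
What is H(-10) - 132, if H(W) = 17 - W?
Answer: -105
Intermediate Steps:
H(-10) - 132 = (17 - 1*(-10)) - 132 = (17 + 10) - 132 = 27 - 132 = -105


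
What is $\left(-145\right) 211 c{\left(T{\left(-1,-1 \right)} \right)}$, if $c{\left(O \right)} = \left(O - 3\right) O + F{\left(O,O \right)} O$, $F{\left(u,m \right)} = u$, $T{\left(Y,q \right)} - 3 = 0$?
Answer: $-275355$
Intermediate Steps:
$T{\left(Y,q \right)} = 3$ ($T{\left(Y,q \right)} = 3 + 0 = 3$)
$c{\left(O \right)} = O^{2} + O \left(-3 + O\right)$ ($c{\left(O \right)} = \left(O - 3\right) O + O O = \left(-3 + O\right) O + O^{2} = O \left(-3 + O\right) + O^{2} = O^{2} + O \left(-3 + O\right)$)
$\left(-145\right) 211 c{\left(T{\left(-1,-1 \right)} \right)} = \left(-145\right) 211 \cdot 3 \left(-3 + 2 \cdot 3\right) = - 30595 \cdot 3 \left(-3 + 6\right) = - 30595 \cdot 3 \cdot 3 = \left(-30595\right) 9 = -275355$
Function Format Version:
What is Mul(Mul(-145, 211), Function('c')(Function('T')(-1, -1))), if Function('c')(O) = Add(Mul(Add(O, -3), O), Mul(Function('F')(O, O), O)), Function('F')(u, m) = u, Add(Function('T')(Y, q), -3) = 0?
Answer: -275355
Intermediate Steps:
Function('T')(Y, q) = 3 (Function('T')(Y, q) = Add(3, 0) = 3)
Function('c')(O) = Add(Pow(O, 2), Mul(O, Add(-3, O))) (Function('c')(O) = Add(Mul(Add(O, -3), O), Mul(O, O)) = Add(Mul(Add(-3, O), O), Pow(O, 2)) = Add(Mul(O, Add(-3, O)), Pow(O, 2)) = Add(Pow(O, 2), Mul(O, Add(-3, O))))
Mul(Mul(-145, 211), Function('c')(Function('T')(-1, -1))) = Mul(Mul(-145, 211), Mul(3, Add(-3, Mul(2, 3)))) = Mul(-30595, Mul(3, Add(-3, 6))) = Mul(-30595, Mul(3, 3)) = Mul(-30595, 9) = -275355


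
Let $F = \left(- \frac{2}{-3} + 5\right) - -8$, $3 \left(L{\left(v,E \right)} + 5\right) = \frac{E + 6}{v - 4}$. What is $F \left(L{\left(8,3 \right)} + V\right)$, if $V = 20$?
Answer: $\frac{861}{4} \approx 215.25$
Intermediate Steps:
$L{\left(v,E \right)} = -5 + \frac{6 + E}{3 \left(-4 + v\right)}$ ($L{\left(v,E \right)} = -5 + \frac{\left(E + 6\right) \frac{1}{v - 4}}{3} = -5 + \frac{\left(6 + E\right) \frac{1}{-4 + v}}{3} = -5 + \frac{\frac{1}{-4 + v} \left(6 + E\right)}{3} = -5 + \frac{6 + E}{3 \left(-4 + v\right)}$)
$F = \frac{41}{3}$ ($F = \left(\left(-2\right) \left(- \frac{1}{3}\right) + 5\right) + 8 = \left(\frac{2}{3} + 5\right) + 8 = \frac{17}{3} + 8 = \frac{41}{3} \approx 13.667$)
$F \left(L{\left(8,3 \right)} + V\right) = \frac{41 \left(\frac{66 + 3 - 120}{3 \left(-4 + 8\right)} + 20\right)}{3} = \frac{41 \left(\frac{66 + 3 - 120}{3 \cdot 4} + 20\right)}{3} = \frac{41 \left(\frac{1}{3} \cdot \frac{1}{4} \left(-51\right) + 20\right)}{3} = \frac{41 \left(- \frac{17}{4} + 20\right)}{3} = \frac{41}{3} \cdot \frac{63}{4} = \frac{861}{4}$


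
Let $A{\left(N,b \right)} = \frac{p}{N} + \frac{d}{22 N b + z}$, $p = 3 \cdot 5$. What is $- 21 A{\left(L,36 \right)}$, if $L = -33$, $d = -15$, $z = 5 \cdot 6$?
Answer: $\frac{912555}{95722} \approx 9.5334$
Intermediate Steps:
$z = 30$
$p = 15$
$A{\left(N,b \right)} = - \frac{15}{30 + 22 N b} + \frac{15}{N}$ ($A{\left(N,b \right)} = \frac{15}{N} - \frac{15}{22 N b + 30} = \frac{15}{N} - \frac{15}{30 + 22 N b} = - \frac{15}{30 + 22 N b} + \frac{15}{N}$)
$- 21 A{\left(L,36 \right)} = - 21 \frac{15 \left(30 - -33 + 22 \left(-33\right) 36\right)}{2 \left(-33\right) \left(15 + 11 \left(-33\right) 36\right)} = - 21 \cdot \frac{15}{2} \left(- \frac{1}{33}\right) \frac{1}{15 - 13068} \left(30 + 33 - 26136\right) = - 21 \cdot \frac{15}{2} \left(- \frac{1}{33}\right) \frac{1}{-13053} \left(-26073\right) = - 21 \cdot \frac{15}{2} \left(- \frac{1}{33}\right) \left(- \frac{1}{13053}\right) \left(-26073\right) = \left(-21\right) \left(- \frac{43455}{95722}\right) = \frac{912555}{95722}$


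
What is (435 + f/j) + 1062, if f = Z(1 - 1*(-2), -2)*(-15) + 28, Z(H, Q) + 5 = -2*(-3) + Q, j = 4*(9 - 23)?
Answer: 83789/56 ≈ 1496.2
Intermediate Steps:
j = -56 (j = 4*(-14) = -56)
Z(H, Q) = 1 + Q (Z(H, Q) = -5 + (-2*(-3) + Q) = -5 + (6 + Q) = 1 + Q)
f = 43 (f = (1 - 2)*(-15) + 28 = -1*(-15) + 28 = 15 + 28 = 43)
(435 + f/j) + 1062 = (435 + 43/(-56)) + 1062 = (435 + 43*(-1/56)) + 1062 = (435 - 43/56) + 1062 = 24317/56 + 1062 = 83789/56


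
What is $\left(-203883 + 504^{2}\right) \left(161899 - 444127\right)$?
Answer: $-14148936324$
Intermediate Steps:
$\left(-203883 + 504^{2}\right) \left(161899 - 444127\right) = \left(-203883 + 254016\right) \left(-282228\right) = 50133 \left(-282228\right) = -14148936324$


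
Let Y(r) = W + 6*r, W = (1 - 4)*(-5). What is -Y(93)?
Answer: -573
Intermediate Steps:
W = 15 (W = -3*(-5) = 15)
Y(r) = 15 + 6*r
-Y(93) = -(15 + 6*93) = -(15 + 558) = -1*573 = -573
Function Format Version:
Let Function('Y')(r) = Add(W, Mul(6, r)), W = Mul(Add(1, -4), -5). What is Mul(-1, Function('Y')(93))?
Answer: -573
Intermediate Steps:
W = 15 (W = Mul(-3, -5) = 15)
Function('Y')(r) = Add(15, Mul(6, r))
Mul(-1, Function('Y')(93)) = Mul(-1, Add(15, Mul(6, 93))) = Mul(-1, Add(15, 558)) = Mul(-1, 573) = -573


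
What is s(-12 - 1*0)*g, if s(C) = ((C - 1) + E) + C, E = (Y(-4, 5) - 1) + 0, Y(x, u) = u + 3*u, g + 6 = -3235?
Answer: 19446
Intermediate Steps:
g = -3241 (g = -6 - 3235 = -3241)
Y(x, u) = 4*u
E = 19 (E = (4*5 - 1) + 0 = (20 - 1) + 0 = 19 + 0 = 19)
s(C) = 18 + 2*C (s(C) = ((C - 1) + 19) + C = ((-1 + C) + 19) + C = (18 + C) + C = 18 + 2*C)
s(-12 - 1*0)*g = (18 + 2*(-12 - 1*0))*(-3241) = (18 + 2*(-12 + 0))*(-3241) = (18 + 2*(-12))*(-3241) = (18 - 24)*(-3241) = -6*(-3241) = 19446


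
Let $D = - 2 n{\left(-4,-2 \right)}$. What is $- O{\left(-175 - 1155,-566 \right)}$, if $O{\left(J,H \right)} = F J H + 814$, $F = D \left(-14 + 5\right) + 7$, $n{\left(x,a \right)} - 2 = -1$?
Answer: $-18820314$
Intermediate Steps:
$n{\left(x,a \right)} = 1$ ($n{\left(x,a \right)} = 2 - 1 = 1$)
$D = -2$ ($D = \left(-2\right) 1 = -2$)
$F = 25$ ($F = - 2 \left(-14 + 5\right) + 7 = \left(-2\right) \left(-9\right) + 7 = 18 + 7 = 25$)
$O{\left(J,H \right)} = 814 + 25 H J$ ($O{\left(J,H \right)} = 25 J H + 814 = 25 H J + 814 = 814 + 25 H J$)
$- O{\left(-175 - 1155,-566 \right)} = - (814 + 25 \left(-566\right) \left(-175 - 1155\right)) = - (814 + 25 \left(-566\right) \left(-1330\right)) = - (814 + 18819500) = \left(-1\right) 18820314 = -18820314$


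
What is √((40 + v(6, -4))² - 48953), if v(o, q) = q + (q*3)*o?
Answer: I*√47657 ≈ 218.3*I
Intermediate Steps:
v(o, q) = q + 3*o*q (v(o, q) = q + (3*q)*o = q + 3*o*q)
√((40 + v(6, -4))² - 48953) = √((40 - 4*(1 + 3*6))² - 48953) = √((40 - 4*(1 + 18))² - 48953) = √((40 - 4*19)² - 48953) = √((40 - 76)² - 48953) = √((-36)² - 48953) = √(1296 - 48953) = √(-47657) = I*√47657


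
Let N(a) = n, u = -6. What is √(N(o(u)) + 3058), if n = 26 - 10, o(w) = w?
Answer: √3074 ≈ 55.444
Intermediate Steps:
n = 16
N(a) = 16
√(N(o(u)) + 3058) = √(16 + 3058) = √3074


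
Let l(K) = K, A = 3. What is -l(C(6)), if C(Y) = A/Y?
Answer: -½ ≈ -0.50000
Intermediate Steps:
C(Y) = 3/Y
-l(C(6)) = -3/6 = -1*½ = -½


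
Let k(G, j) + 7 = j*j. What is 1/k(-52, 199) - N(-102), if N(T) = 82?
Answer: -3246707/39594 ≈ -82.000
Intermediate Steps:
k(G, j) = -7 + j**2 (k(G, j) = -7 + j*j = -7 + j**2)
1/k(-52, 199) - N(-102) = 1/(-7 + 199**2) - 1*82 = 1/(-7 + 39601) - 82 = 1/39594 - 82 = -3246707/39594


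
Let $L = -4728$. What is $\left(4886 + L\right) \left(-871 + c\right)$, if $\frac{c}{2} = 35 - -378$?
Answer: $-7110$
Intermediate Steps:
$c = 826$ ($c = 2 \left(35 - -378\right) = 2 \left(35 + 378\right) = 2 \cdot 413 = 826$)
$\left(4886 + L\right) \left(-871 + c\right) = \left(4886 - 4728\right) \left(-871 + 826\right) = 158 \left(-45\right) = -7110$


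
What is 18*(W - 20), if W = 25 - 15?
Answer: -180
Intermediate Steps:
W = 10
18*(W - 20) = 18*(10 - 20) = 18*(-10) = -180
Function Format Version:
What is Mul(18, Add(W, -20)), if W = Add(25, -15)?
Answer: -180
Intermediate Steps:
W = 10
Mul(18, Add(W, -20)) = Mul(18, Add(10, -20)) = Mul(18, -10) = -180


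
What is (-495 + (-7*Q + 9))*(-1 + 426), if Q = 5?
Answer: -221425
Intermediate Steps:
(-495 + (-7*Q + 9))*(-1 + 426) = (-495 + (-7*5 + 9))*(-1 + 426) = (-495 + (-35 + 9))*425 = (-495 - 26)*425 = -521*425 = -221425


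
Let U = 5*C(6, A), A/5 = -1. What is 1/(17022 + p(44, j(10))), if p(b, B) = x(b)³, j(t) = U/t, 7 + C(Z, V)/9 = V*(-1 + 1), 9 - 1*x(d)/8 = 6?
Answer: 1/30846 ≈ 3.2419e-5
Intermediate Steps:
A = -5 (A = 5*(-1) = -5)
x(d) = 24 (x(d) = 72 - 8*6 = 72 - 48 = 24)
C(Z, V) = -63 (C(Z, V) = -63 + 9*(V*(-1 + 1)) = -63 + 9*(V*0) = -63 + 9*0 = -63 + 0 = -63)
U = -315 (U = 5*(-63) = -315)
j(t) = -315/t
p(b, B) = 13824 (p(b, B) = 24³ = 13824)
1/(17022 + p(44, j(10))) = 1/(17022 + 13824) = 1/30846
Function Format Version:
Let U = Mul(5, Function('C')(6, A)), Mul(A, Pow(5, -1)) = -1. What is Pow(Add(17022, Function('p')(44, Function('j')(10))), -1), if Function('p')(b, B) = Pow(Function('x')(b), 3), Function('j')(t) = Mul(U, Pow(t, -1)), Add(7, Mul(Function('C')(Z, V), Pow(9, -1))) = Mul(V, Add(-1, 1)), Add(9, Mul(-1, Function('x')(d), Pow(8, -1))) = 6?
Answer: Rational(1, 30846) ≈ 3.2419e-5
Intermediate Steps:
A = -5 (A = Mul(5, -1) = -5)
Function('x')(d) = 24 (Function('x')(d) = Add(72, Mul(-8, 6)) = Add(72, -48) = 24)
Function('C')(Z, V) = -63 (Function('C')(Z, V) = Add(-63, Mul(9, Mul(V, Add(-1, 1)))) = Add(-63, Mul(9, Mul(V, 0))) = Add(-63, Mul(9, 0)) = Add(-63, 0) = -63)
U = -315 (U = Mul(5, -63) = -315)
Function('j')(t) = Mul(-315, Pow(t, -1))
Function('p')(b, B) = 13824 (Function('p')(b, B) = Pow(24, 3) = 13824)
Pow(Add(17022, Function('p')(44, Function('j')(10))), -1) = Pow(Add(17022, 13824), -1) = Pow(30846, -1) = Rational(1, 30846)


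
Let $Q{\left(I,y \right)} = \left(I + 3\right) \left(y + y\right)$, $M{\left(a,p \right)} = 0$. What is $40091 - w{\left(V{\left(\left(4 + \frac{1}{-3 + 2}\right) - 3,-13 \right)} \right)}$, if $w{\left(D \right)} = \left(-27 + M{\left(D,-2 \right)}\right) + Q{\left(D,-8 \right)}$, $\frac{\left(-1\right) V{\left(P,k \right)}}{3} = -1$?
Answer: $40214$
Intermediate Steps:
$Q{\left(I,y \right)} = 2 y \left(3 + I\right)$ ($Q{\left(I,y \right)} = \left(3 + I\right) 2 y = 2 y \left(3 + I\right)$)
$V{\left(P,k \right)} = 3$ ($V{\left(P,k \right)} = \left(-3\right) \left(-1\right) = 3$)
$w{\left(D \right)} = -75 - 16 D$ ($w{\left(D \right)} = \left(-27 + 0\right) + 2 \left(-8\right) \left(3 + D\right) = -27 - \left(48 + 16 D\right) = -75 - 16 D$)
$40091 - w{\left(V{\left(\left(4 + \frac{1}{-3 + 2}\right) - 3,-13 \right)} \right)} = 40091 - \left(-75 - 48\right) = 40091 - -123 = 40091 + 123 = 40214$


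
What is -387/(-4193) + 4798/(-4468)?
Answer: -9194449/9367162 ≈ -0.98156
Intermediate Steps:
-387/(-4193) + 4798/(-4468) = -387*(-1/4193) + 4798*(-1/4468) = 387/4193 - 2399/2234 = -9194449/9367162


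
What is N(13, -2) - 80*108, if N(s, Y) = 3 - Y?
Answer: -8635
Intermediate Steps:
N(13, -2) - 80*108 = (3 - 1*(-2)) - 80*108 = (3 + 2) - 8640 = 5 - 8640 = -8635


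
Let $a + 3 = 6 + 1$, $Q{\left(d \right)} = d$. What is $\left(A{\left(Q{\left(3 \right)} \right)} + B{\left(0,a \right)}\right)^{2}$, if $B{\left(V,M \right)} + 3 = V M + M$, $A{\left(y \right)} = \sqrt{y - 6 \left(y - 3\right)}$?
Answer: $\left(1 + \sqrt{3}\right)^{2} \approx 7.4641$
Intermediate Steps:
$A{\left(y \right)} = \sqrt{18 - 5 y}$ ($A{\left(y \right)} = \sqrt{y - 6 \left(-3 + y\right)} = \sqrt{y - \left(-18 + 6 y\right)} = \sqrt{18 - 5 y}$)
$a = 4$ ($a = -3 + \left(6 + 1\right) = -3 + 7 = 4$)
$B{\left(V,M \right)} = -3 + M + M V$ ($B{\left(V,M \right)} = -3 + \left(V M + M\right) = -3 + \left(M V + M\right) = -3 + \left(M + M V\right) = -3 + M + M V$)
$\left(A{\left(Q{\left(3 \right)} \right)} + B{\left(0,a \right)}\right)^{2} = \left(\sqrt{18 - 15} + \left(-3 + 4 + 4 \cdot 0\right)\right)^{2} = \left(\sqrt{18 - 15} + \left(-3 + 4 + 0\right)\right)^{2} = \left(\sqrt{3} + 1\right)^{2} = \left(1 + \sqrt{3}\right)^{2}$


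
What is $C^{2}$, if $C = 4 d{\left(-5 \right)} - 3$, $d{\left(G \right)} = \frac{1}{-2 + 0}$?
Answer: $25$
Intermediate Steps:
$d{\left(G \right)} = - \frac{1}{2}$ ($d{\left(G \right)} = \frac{1}{-2} = - \frac{1}{2}$)
$C = -5$ ($C = 4 \left(- \frac{1}{2}\right) - 3 = -2 - 3 = -5$)
$C^{2} = \left(-5\right)^{2} = 25$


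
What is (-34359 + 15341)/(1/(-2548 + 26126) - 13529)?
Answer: 448406404/318986761 ≈ 1.4057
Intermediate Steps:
(-34359 + 15341)/(1/(-2548 + 26126) - 13529) = -19018/(1/23578 - 13529) = -19018/(-318986761/23578) = -19018*(-23578/318986761) = 448406404/318986761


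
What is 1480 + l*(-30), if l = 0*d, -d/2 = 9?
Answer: 1480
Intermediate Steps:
d = -18 (d = -2*9 = -18)
l = 0 (l = 0*(-18) = 0)
1480 + l*(-30) = 1480 + 0*(-30) = 1480 + 0 = 1480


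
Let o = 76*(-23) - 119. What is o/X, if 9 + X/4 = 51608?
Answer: -1867/206396 ≈ -0.0090457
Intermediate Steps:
o = -1867 (o = -1748 - 119 = -1867)
X = 206396 (X = -36 + 4*51608 = -36 + 206432 = 206396)
o/X = -1867/206396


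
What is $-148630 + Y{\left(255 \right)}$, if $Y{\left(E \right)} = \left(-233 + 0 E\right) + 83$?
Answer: $-148780$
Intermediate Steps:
$Y{\left(E \right)} = -150$ ($Y{\left(E \right)} = \left(-233 + 0\right) + 83 = -233 + 83 = -150$)
$-148630 + Y{\left(255 \right)} = -148630 - 150 = -148780$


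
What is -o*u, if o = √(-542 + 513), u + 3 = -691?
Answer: 694*I*√29 ≈ 3737.3*I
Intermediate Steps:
u = -694 (u = -3 - 691 = -694)
o = I*√29 (o = √(-29) = I*√29 ≈ 5.3852*I)
-o*u = -I*√29*(-694) = -(-694)*I*√29 = 694*I*√29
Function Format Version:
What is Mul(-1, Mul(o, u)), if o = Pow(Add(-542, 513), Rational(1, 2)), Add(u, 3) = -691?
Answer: Mul(694, I, Pow(29, Rational(1, 2))) ≈ Mul(3737.3, I)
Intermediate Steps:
u = -694 (u = Add(-3, -691) = -694)
o = Mul(I, Pow(29, Rational(1, 2))) (o = Pow(-29, Rational(1, 2)) = Mul(I, Pow(29, Rational(1, 2))) ≈ Mul(5.3852, I))
Mul(-1, Mul(o, u)) = Mul(-1, Mul(Mul(I, Pow(29, Rational(1, 2))), -694)) = Mul(-1, Mul(-694, I, Pow(29, Rational(1, 2)))) = Mul(694, I, Pow(29, Rational(1, 2)))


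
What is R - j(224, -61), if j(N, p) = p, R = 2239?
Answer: 2300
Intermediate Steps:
R - j(224, -61) = 2239 - 1*(-61) = 2239 + 61 = 2300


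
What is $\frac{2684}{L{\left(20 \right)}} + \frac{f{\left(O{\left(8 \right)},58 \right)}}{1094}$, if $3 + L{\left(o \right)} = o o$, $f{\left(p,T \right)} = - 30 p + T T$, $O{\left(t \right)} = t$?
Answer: $\frac{2088262}{217159} \approx 9.6163$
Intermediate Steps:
$f{\left(p,T \right)} = T^{2} - 30 p$ ($f{\left(p,T \right)} = - 30 p + T^{2} = T^{2} - 30 p$)
$L{\left(o \right)} = -3 + o^{2}$ ($L{\left(o \right)} = -3 + o o = -3 + o^{2}$)
$\frac{2684}{L{\left(20 \right)}} + \frac{f{\left(O{\left(8 \right)},58 \right)}}{1094} = \frac{2684}{-3 + 20^{2}} + \frac{58^{2} - 240}{1094} = \frac{2684}{-3 + 400} + \left(3364 - 240\right) \frac{1}{1094} = \frac{2684}{397} + 3124 \cdot \frac{1}{1094} = 2684 \cdot \frac{1}{397} + \frac{1562}{547} = \frac{2684}{397} + \frac{1562}{547} = \frac{2088262}{217159}$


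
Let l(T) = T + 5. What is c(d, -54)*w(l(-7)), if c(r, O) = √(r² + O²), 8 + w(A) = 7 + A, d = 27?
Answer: -81*√5 ≈ -181.12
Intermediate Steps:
l(T) = 5 + T
w(A) = -1 + A (w(A) = -8 + (7 + A) = -1 + A)
c(r, O) = √(O² + r²)
c(d, -54)*w(l(-7)) = √((-54)² + 27²)*(-1 + (5 - 7)) = √(2916 + 729)*(-1 - 2) = √3645*(-3) = (27*√5)*(-3) = -81*√5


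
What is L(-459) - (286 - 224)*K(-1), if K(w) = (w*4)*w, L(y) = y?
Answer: -707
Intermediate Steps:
K(w) = 4*w² (K(w) = (4*w)*w = 4*w²)
L(-459) - (286 - 224)*K(-1) = -459 - (286 - 224)*4*(-1)² = -459 - 62*4*1 = -459 - 62*4 = -459 - 1*248 = -459 - 248 = -707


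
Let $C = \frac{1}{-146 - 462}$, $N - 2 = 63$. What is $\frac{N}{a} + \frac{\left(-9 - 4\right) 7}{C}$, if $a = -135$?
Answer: $\frac{1493843}{27} \approx 55328.0$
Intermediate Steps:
$N = 65$ ($N = 2 + 63 = 65$)
$C = - \frac{1}{608}$ ($C = \frac{1}{-608} = - \frac{1}{608} \approx -0.0016447$)
$\frac{N}{a} + \frac{\left(-9 - 4\right) 7}{C} = \frac{65}{-135} + \frac{\left(-9 - 4\right) 7}{- \frac{1}{608}} = 65 \left(- \frac{1}{135}\right) + \left(-13\right) 7 \left(-608\right) = - \frac{13}{27} - -55328 = - \frac{13}{27} + 55328 = \frac{1493843}{27}$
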